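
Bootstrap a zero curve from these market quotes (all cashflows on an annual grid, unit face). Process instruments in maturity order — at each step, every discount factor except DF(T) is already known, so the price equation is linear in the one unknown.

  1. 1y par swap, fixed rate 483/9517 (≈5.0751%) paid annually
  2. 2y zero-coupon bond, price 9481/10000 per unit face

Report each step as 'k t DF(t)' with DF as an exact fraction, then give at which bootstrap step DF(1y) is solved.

step 1 [1y] swap r/1=483/9517: DF=(1 − 483/9517·(0))/(1+483/9517) = 9517/10000 ≈ 0.951700
step 2 [2y] zero: DF = P = 9481/10000 ≈ 0.948100

1 1 9517/10000
2 2 9481/10000
DF(1y) is solved at step 1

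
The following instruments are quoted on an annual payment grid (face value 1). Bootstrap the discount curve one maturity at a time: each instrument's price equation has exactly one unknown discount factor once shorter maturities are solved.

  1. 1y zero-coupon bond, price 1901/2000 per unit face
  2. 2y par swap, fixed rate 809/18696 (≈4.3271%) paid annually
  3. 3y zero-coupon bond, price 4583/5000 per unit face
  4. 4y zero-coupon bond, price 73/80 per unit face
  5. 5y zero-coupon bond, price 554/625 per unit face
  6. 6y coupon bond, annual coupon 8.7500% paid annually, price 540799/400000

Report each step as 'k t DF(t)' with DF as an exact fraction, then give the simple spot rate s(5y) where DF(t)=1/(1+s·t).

step 1 [1y] zero: DF = P = 1901/2000 ≈ 0.950500
step 2 [2y] swap r/1=809/18696: DF=(1 − 809/18696·(0.950500))/(1+809/18696) = 9191/10000 ≈ 0.919100
step 3 [3y] zero: DF = P = 4583/5000 ≈ 0.916600
step 4 [4y] zero: DF = P = 73/80 ≈ 0.912500
step 5 [5y] zero: DF = P = 554/625 ≈ 0.886400
step 6 [6y] bond c/1=7/80: DF=(540799/400000 − 7/80·(0.950500+0.919100+0.916600+0.912500+0.886400))/(1+7/80) = 8743/10000 ≈ 0.874300

1 1 1901/2000
2 2 9191/10000
3 3 4583/5000
4 4 73/80
5 5 554/625
6 6 8743/10000
s(5y) = (1/(554/625) − 1)/(5) = 71/2770 ≈ 2.5632%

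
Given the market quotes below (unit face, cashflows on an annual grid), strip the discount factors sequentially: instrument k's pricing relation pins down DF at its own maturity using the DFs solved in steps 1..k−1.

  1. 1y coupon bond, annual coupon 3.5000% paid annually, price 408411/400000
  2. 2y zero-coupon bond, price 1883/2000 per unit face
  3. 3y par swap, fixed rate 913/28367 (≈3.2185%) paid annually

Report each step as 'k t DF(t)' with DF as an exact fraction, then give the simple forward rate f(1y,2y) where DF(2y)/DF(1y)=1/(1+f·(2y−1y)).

1 1 1973/2000
2 2 1883/2000
3 3 9087/10000
f(1y,2y) = ((1973/2000)/(1883/2000) − 1)/(1) = 90/1883 ≈ 4.7796%

step 1 [1y] bond c/1=7/200: DF=(408411/400000 − 7/200·(0))/(1+7/200) = 1973/2000 ≈ 0.986500
step 2 [2y] zero: DF = P = 1883/2000 ≈ 0.941500
step 3 [3y] swap r/1=913/28367: DF=(1 − 913/28367·(0.986500+0.941500))/(1+913/28367) = 9087/10000 ≈ 0.908700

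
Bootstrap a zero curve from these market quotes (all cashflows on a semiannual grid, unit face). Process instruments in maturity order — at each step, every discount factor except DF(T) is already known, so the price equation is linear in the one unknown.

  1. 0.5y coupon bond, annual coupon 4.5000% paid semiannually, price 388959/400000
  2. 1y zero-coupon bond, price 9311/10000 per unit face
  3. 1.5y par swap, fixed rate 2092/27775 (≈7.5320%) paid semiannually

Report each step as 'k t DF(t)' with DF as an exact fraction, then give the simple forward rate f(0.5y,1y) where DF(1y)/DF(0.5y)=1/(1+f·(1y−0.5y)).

1 1/2 951/1000
2 1 9311/10000
3 3/2 4477/5000
f(0.5y,1y) = ((951/1000)/(9311/10000) − 1)/(1/2) = 398/9311 ≈ 4.2745%

step 1 [0.5y] bond c/2=9/400: DF=(388959/400000 − 9/400·(0))/(1+9/400) = 951/1000 ≈ 0.951000
step 2 [1y] zero: DF = P = 9311/10000 ≈ 0.931100
step 3 [1.5y] swap r/2=1046/27775: DF=(1 − 1046/27775·(0.951000+0.931100))/(1+1046/27775) = 4477/5000 ≈ 0.895400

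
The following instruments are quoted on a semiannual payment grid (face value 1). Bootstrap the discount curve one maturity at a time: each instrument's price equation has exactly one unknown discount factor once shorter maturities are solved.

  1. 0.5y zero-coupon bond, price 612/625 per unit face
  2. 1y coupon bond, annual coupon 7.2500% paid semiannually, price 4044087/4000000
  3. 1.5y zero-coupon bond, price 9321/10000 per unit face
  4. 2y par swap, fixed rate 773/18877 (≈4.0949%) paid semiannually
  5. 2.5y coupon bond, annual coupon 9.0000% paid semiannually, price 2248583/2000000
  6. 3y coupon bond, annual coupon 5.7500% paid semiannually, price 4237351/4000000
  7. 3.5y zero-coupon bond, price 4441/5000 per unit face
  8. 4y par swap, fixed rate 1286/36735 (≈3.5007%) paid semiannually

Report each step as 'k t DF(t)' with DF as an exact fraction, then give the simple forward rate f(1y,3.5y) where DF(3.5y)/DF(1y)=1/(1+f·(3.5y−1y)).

step 1 [0.5y] zero: DF = P = 612/625 ≈ 0.979200
step 2 [1y] bond c/2=29/800: DF=(4044087/4000000 − 29/800·(0.979200))/(1+29/800) = 4707/5000 ≈ 0.941400
step 3 [1.5y] zero: DF = P = 9321/10000 ≈ 0.932100
step 4 [2y] swap r/2=773/37754: DF=(1 − 773/37754·(0.979200+0.941400+0.932100))/(1+773/37754) = 9227/10000 ≈ 0.922700
step 5 [2.5y] bond c/2=9/200: DF=(2248583/2000000 − 9/200·(0.979200+0.941400+0.932100+0.922700))/(1+9/200) = 9133/10000 ≈ 0.913300
step 6 [3y] bond c/2=23/800: DF=(4237351/4000000 − 23/800·(0.979200+0.941400+0.932100+0.922700+0.913300))/(1+23/800) = 8987/10000 ≈ 0.898700
step 7 [3.5y] zero: DF = P = 4441/5000 ≈ 0.888200
step 8 [4y] swap r/2=643/36735: DF=(1 − 643/36735·(0.979200+0.941400+0.932100+0.922700+0.913300+0.898700+0.888200))/(1+643/36735) = 4357/5000 ≈ 0.871400

1 1/2 612/625
2 1 4707/5000
3 3/2 9321/10000
4 2 9227/10000
5 5/2 9133/10000
6 3 8987/10000
7 7/2 4441/5000
8 4 4357/5000
f(1y,3.5y) = ((4707/5000)/(4441/5000) − 1)/(5/2) = 532/22205 ≈ 2.3959%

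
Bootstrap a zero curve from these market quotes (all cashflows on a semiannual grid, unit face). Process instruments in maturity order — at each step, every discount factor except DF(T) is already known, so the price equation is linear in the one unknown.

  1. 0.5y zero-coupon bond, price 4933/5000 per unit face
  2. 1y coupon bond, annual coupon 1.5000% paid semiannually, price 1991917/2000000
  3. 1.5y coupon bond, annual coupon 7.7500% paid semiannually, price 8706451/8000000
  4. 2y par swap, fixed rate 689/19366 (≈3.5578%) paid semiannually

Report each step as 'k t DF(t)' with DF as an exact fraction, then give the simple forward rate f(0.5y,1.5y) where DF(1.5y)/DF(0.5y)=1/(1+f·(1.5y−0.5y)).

1 1/2 4933/5000
2 1 2453/2500
3 3/2 9743/10000
4 2 9311/10000
f(0.5y,1.5y) = ((4933/5000)/(9743/10000) − 1)/(1) = 123/9743 ≈ 1.2624%

step 1 [0.5y] zero: DF = P = 4933/5000 ≈ 0.986600
step 2 [1y] bond c/2=3/400: DF=(1991917/2000000 − 3/400·(0.986600))/(1+3/400) = 2453/2500 ≈ 0.981200
step 3 [1.5y] bond c/2=31/800: DF=(8706451/8000000 − 31/800·(0.986600+0.981200))/(1+31/800) = 9743/10000 ≈ 0.974300
step 4 [2y] swap r/2=689/38732: DF=(1 − 689/38732·(0.986600+0.981200+0.974300))/(1+689/38732) = 9311/10000 ≈ 0.931100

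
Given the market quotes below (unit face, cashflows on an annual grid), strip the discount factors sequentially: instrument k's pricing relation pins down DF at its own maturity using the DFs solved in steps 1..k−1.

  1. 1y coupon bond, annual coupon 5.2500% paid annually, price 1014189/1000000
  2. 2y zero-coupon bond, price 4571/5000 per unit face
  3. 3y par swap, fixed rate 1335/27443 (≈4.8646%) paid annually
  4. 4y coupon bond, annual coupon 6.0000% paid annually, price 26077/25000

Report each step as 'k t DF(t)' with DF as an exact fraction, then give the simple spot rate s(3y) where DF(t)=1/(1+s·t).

1 1 2409/2500
2 2 4571/5000
3 3 1733/2000
4 4 8287/10000
s(3y) = (1/(1733/2000) − 1)/(3) = 89/1733 ≈ 5.1356%

step 1 [1y] bond c/1=21/400: DF=(1014189/1000000 − 21/400·(0))/(1+21/400) = 2409/2500 ≈ 0.963600
step 2 [2y] zero: DF = P = 4571/5000 ≈ 0.914200
step 3 [3y] swap r/1=1335/27443: DF=(1 − 1335/27443·(0.963600+0.914200))/(1+1335/27443) = 1733/2000 ≈ 0.866500
step 4 [4y] bond c/1=3/50: DF=(26077/25000 − 3/50·(0.963600+0.914200+0.866500))/(1+3/50) = 8287/10000 ≈ 0.828700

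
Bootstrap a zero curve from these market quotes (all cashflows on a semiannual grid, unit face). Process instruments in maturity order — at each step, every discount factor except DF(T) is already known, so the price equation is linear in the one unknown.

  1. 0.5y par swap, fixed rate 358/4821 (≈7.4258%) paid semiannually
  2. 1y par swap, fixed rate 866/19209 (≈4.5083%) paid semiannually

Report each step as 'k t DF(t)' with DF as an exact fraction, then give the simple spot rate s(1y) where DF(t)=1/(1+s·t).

step 1 [0.5y] swap r/2=179/4821: DF=(1 − 179/4821·(0))/(1+179/4821) = 4821/5000 ≈ 0.964200
step 2 [1y] swap r/2=433/19209: DF=(1 − 433/19209·(0.964200))/(1+433/19209) = 9567/10000 ≈ 0.956700

1 1/2 4821/5000
2 1 9567/10000
s(1y) = (1/(9567/10000) − 1)/(1) = 433/9567 ≈ 4.5260%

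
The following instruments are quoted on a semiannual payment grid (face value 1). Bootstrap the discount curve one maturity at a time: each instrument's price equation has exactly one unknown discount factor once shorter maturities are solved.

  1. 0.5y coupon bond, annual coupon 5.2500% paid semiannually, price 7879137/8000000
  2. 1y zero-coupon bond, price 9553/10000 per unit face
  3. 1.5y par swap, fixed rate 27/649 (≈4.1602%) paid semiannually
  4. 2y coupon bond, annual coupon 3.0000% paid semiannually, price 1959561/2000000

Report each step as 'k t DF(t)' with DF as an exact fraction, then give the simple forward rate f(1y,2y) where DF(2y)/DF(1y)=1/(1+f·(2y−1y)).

1 1/2 9597/10000
2 1 9553/10000
3 3/2 4703/5000
4 2 9231/10000
f(1y,2y) = ((9553/10000)/(9231/10000) − 1)/(1) = 322/9231 ≈ 3.4882%

step 1 [0.5y] bond c/2=21/800: DF=(7879137/8000000 − 21/800·(0))/(1+21/800) = 9597/10000 ≈ 0.959700
step 2 [1y] zero: DF = P = 9553/10000 ≈ 0.955300
step 3 [1.5y] swap r/2=27/1298: DF=(1 − 27/1298·(0.959700+0.955300))/(1+27/1298) = 4703/5000 ≈ 0.940600
step 4 [2y] bond c/2=3/200: DF=(1959561/2000000 − 3/200·(0.959700+0.955300+0.940600))/(1+3/200) = 9231/10000 ≈ 0.923100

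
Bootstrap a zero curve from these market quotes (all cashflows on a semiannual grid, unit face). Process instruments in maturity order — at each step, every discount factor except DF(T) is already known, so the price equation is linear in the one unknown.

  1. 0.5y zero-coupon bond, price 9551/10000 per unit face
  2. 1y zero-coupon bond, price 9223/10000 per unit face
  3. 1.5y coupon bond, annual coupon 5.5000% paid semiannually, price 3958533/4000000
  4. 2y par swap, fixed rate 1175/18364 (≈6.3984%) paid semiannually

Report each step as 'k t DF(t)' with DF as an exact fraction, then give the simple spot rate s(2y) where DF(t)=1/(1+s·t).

1 1/2 9551/10000
2 1 9223/10000
3 3/2 9129/10000
4 2 353/400
s(2y) = (1/(353/400) − 1)/(2) = 47/706 ≈ 6.6572%

step 1 [0.5y] zero: DF = P = 9551/10000 ≈ 0.955100
step 2 [1y] zero: DF = P = 9223/10000 ≈ 0.922300
step 3 [1.5y] bond c/2=11/400: DF=(3958533/4000000 − 11/400·(0.955100+0.922300))/(1+11/400) = 9129/10000 ≈ 0.912900
step 4 [2y] swap r/2=1175/36728: DF=(1 − 1175/36728·(0.955100+0.922300+0.912900))/(1+1175/36728) = 353/400 ≈ 0.882500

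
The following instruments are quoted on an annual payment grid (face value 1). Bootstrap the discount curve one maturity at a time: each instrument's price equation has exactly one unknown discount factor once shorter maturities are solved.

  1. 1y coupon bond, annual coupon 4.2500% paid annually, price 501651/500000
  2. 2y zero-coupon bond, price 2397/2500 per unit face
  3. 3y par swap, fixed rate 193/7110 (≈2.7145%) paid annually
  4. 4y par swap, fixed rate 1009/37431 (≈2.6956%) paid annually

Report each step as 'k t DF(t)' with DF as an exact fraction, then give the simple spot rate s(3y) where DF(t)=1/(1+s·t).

step 1 [1y] bond c/1=17/400: DF=(501651/500000 − 17/400·(0))/(1+17/400) = 1203/1250 ≈ 0.962400
step 2 [2y] zero: DF = P = 2397/2500 ≈ 0.958800
step 3 [3y] swap r/1=193/7110: DF=(1 − 193/7110·(0.962400+0.958800))/(1+193/7110) = 2307/2500 ≈ 0.922800
step 4 [4y] swap r/1=1009/37431: DF=(1 − 1009/37431·(0.962400+0.958800+0.922800))/(1+1009/37431) = 8991/10000 ≈ 0.899100

1 1 1203/1250
2 2 2397/2500
3 3 2307/2500
4 4 8991/10000
s(3y) = (1/(2307/2500) − 1)/(3) = 193/6921 ≈ 2.7886%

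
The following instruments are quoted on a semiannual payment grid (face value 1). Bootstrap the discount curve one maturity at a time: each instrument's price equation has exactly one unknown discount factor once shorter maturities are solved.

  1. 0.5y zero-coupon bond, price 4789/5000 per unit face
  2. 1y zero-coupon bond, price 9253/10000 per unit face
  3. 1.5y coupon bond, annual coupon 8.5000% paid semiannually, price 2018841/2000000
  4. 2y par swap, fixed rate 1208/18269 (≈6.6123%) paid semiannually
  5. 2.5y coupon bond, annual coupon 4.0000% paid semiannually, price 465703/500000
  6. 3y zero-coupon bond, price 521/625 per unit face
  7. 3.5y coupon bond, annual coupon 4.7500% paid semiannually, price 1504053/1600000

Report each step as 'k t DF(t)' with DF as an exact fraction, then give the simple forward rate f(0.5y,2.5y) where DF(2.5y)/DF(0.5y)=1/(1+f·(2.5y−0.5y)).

1 1/2 4789/5000
2 1 9253/10000
3 3/2 1783/2000
4 2 1099/1250
5 5/2 1683/2000
6 3 521/625
7 7/2 3973/5000
f(0.5y,2.5y) = ((4789/5000)/(1683/2000) − 1)/(2) = 1163/16830 ≈ 6.9103%

step 1 [0.5y] zero: DF = P = 4789/5000 ≈ 0.957800
step 2 [1y] zero: DF = P = 9253/10000 ≈ 0.925300
step 3 [1.5y] bond c/2=17/400: DF=(2018841/2000000 − 17/400·(0.957800+0.925300))/(1+17/400) = 1783/2000 ≈ 0.891500
step 4 [2y] swap r/2=604/18269: DF=(1 − 604/18269·(0.957800+0.925300+0.891500))/(1+604/18269) = 1099/1250 ≈ 0.879200
step 5 [2.5y] bond c/2=1/50: DF=(465703/500000 − 1/50·(0.957800+0.925300+0.891500+0.879200))/(1+1/50) = 1683/2000 ≈ 0.841500
step 6 [3y] zero: DF = P = 521/625 ≈ 0.833600
step 7 [3.5y] bond c/2=19/800: DF=(1504053/1600000 − 19/800·(0.957800+0.925300+0.891500+0.879200+0.841500+0.833600))/(1+19/800) = 3973/5000 ≈ 0.794600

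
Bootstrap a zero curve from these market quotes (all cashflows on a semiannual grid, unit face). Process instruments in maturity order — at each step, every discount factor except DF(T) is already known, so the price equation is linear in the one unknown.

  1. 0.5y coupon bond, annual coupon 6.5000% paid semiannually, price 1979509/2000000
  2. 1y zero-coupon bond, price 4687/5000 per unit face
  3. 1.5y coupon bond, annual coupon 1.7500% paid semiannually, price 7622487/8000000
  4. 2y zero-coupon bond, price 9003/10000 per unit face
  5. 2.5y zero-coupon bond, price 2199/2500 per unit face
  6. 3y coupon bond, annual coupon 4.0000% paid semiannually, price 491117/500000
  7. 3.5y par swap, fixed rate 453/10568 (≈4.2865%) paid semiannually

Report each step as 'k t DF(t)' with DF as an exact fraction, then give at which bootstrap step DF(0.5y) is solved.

1 1/2 4793/5000
2 1 4687/5000
3 3/2 9281/10000
4 2 9003/10000
5 5/2 2199/2500
6 3 8727/10000
7 7/2 8641/10000
DF(0.5y) is solved at step 1

step 1 [0.5y] bond c/2=13/400: DF=(1979509/2000000 − 13/400·(0))/(1+13/400) = 4793/5000 ≈ 0.958600
step 2 [1y] zero: DF = P = 4687/5000 ≈ 0.937400
step 3 [1.5y] bond c/2=7/800: DF=(7622487/8000000 − 7/800·(0.958600+0.937400))/(1+7/800) = 9281/10000 ≈ 0.928100
step 4 [2y] zero: DF = P = 9003/10000 ≈ 0.900300
step 5 [2.5y] zero: DF = P = 2199/2500 ≈ 0.879600
step 6 [3y] bond c/2=1/50: DF=(491117/500000 − 1/50·(0.958600+0.937400+0.928100+0.900300+0.879600))/(1+1/50) = 8727/10000 ≈ 0.872700
step 7 [3.5y] swap r/2=453/21136: DF=(1 − 453/21136·(0.958600+0.937400+0.928100+0.900300+0.879600+0.872700))/(1+453/21136) = 8641/10000 ≈ 0.864100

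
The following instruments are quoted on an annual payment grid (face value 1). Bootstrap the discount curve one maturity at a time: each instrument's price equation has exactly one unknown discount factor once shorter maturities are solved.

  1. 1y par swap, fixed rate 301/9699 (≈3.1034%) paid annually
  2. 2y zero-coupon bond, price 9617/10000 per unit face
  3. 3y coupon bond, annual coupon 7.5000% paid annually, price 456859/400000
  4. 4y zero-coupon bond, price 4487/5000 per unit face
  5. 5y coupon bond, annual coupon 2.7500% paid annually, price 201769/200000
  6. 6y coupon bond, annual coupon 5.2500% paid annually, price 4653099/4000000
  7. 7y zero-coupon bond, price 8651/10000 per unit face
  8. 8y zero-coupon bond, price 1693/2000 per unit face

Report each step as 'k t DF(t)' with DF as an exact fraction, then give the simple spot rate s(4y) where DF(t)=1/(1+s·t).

step 1 [1y] swap r/1=301/9699: DF=(1 − 301/9699·(0))/(1+301/9699) = 9699/10000 ≈ 0.969900
step 2 [2y] zero: DF = P = 9617/10000 ≈ 0.961700
step 3 [3y] bond c/1=3/40: DF=(456859/400000 − 3/40·(0.969900+0.961700))/(1+3/40) = 9277/10000 ≈ 0.927700
step 4 [4y] zero: DF = P = 4487/5000 ≈ 0.897400
step 5 [5y] bond c/1=11/400: DF=(201769/200000 − 11/400·(0.969900+0.961700+0.927700+0.897400))/(1+11/400) = 8813/10000 ≈ 0.881300
step 6 [6y] bond c/1=21/400: DF=(4653099/4000000 − 21/400·(0.969900+0.961700+0.927700+0.897400+0.881300))/(1+21/400) = 8739/10000 ≈ 0.873900
step 7 [7y] zero: DF = P = 8651/10000 ≈ 0.865100
step 8 [8y] zero: DF = P = 1693/2000 ≈ 0.846500

1 1 9699/10000
2 2 9617/10000
3 3 9277/10000
4 4 4487/5000
5 5 8813/10000
6 6 8739/10000
7 7 8651/10000
8 8 1693/2000
s(4y) = (1/(4487/5000) − 1)/(4) = 513/17948 ≈ 2.8583%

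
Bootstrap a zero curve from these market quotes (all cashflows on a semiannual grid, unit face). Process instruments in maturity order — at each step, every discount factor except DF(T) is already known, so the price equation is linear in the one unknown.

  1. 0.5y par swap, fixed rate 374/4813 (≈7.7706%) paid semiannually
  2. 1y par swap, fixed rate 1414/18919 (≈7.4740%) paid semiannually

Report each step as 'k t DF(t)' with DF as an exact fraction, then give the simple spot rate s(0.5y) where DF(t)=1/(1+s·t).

1 1/2 4813/5000
2 1 9293/10000
s(0.5y) = (1/(4813/5000) − 1)/(1/2) = 374/4813 ≈ 7.7706%

step 1 [0.5y] swap r/2=187/4813: DF=(1 − 187/4813·(0))/(1+187/4813) = 4813/5000 ≈ 0.962600
step 2 [1y] swap r/2=707/18919: DF=(1 − 707/18919·(0.962600))/(1+707/18919) = 9293/10000 ≈ 0.929300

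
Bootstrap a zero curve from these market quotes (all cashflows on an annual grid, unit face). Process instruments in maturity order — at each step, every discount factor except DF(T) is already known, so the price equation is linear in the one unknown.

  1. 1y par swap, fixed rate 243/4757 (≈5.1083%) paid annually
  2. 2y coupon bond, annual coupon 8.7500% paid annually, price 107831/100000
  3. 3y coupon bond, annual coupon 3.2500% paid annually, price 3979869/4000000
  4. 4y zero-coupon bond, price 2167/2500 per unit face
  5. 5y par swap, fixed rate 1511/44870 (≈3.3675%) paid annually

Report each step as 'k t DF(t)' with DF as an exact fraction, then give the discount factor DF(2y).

step 1 [1y] swap r/1=243/4757: DF=(1 − 243/4757·(0))/(1+243/4757) = 4757/5000 ≈ 0.951400
step 2 [2y] bond c/1=7/80: DF=(107831/100000 − 7/80·(0.951400))/(1+7/80) = 183/200 ≈ 0.915000
step 3 [3y] bond c/1=13/400: DF=(3979869/4000000 − 13/400·(0.951400+0.915000))/(1+13/400) = 9049/10000 ≈ 0.904900
step 4 [4y] zero: DF = P = 2167/2500 ≈ 0.866800
step 5 [5y] swap r/1=1511/44870: DF=(1 − 1511/44870·(0.951400+0.915000+0.904900+0.866800))/(1+1511/44870) = 8489/10000 ≈ 0.848900

1 1 4757/5000
2 2 183/200
3 3 9049/10000
4 4 2167/2500
5 5 8489/10000
DF(2y) = 183/200 ≈ 0.915000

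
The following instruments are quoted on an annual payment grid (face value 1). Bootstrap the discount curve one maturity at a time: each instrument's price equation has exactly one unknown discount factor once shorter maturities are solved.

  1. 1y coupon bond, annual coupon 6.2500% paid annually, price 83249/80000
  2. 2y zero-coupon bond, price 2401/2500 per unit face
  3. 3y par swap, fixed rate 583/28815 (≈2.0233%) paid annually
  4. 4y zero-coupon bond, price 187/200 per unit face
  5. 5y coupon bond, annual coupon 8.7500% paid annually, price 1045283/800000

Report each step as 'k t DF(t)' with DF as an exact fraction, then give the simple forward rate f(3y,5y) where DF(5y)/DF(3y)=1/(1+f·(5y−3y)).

step 1 [1y] bond c/1=1/16: DF=(83249/80000 − 1/16·(0))/(1+1/16) = 4897/5000 ≈ 0.979400
step 2 [2y] zero: DF = P = 2401/2500 ≈ 0.960400
step 3 [3y] swap r/1=583/28815: DF=(1 − 583/28815·(0.979400+0.960400))/(1+583/28815) = 9417/10000 ≈ 0.941700
step 4 [4y] zero: DF = P = 187/200 ≈ 0.935000
step 5 [5y] bond c/1=7/80: DF=(1045283/800000 − 7/80·(0.979400+0.960400+0.941700+0.935000))/(1+7/80) = 559/625 ≈ 0.894400

1 1 4897/5000
2 2 2401/2500
3 3 9417/10000
4 4 187/200
5 5 559/625
f(3y,5y) = ((9417/10000)/(559/625) − 1)/(2) = 11/416 ≈ 2.6442%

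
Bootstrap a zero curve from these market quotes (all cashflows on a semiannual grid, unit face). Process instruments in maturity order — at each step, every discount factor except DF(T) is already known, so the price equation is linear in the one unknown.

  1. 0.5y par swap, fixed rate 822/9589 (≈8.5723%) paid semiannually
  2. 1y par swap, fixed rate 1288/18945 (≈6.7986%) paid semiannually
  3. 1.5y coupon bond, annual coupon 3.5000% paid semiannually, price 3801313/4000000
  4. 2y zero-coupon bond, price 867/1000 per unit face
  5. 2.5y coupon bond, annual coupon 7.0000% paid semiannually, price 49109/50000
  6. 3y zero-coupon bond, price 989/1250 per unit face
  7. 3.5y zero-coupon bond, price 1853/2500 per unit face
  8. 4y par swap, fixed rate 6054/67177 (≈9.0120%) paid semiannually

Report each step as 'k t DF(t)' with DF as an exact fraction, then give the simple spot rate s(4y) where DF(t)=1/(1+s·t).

1 1/2 9589/10000
2 1 2339/2500
3 3/2 4507/5000
4 2 867/1000
5 5/2 8251/10000
6 3 989/1250
7 7/2 1853/2500
8 4 6973/10000
s(4y) = (1/(6973/10000) − 1)/(4) = 3027/27892 ≈ 10.8526%

step 1 [0.5y] swap r/2=411/9589: DF=(1 − 411/9589·(0))/(1+411/9589) = 9589/10000 ≈ 0.958900
step 2 [1y] swap r/2=644/18945: DF=(1 − 644/18945·(0.958900))/(1+644/18945) = 2339/2500 ≈ 0.935600
step 3 [1.5y] bond c/2=7/400: DF=(3801313/4000000 − 7/400·(0.958900+0.935600))/(1+7/400) = 4507/5000 ≈ 0.901400
step 4 [2y] zero: DF = P = 867/1000 ≈ 0.867000
step 5 [2.5y] bond c/2=7/200: DF=(49109/50000 − 7/200·(0.958900+0.935600+0.901400+0.867000))/(1+7/200) = 8251/10000 ≈ 0.825100
step 6 [3y] zero: DF = P = 989/1250 ≈ 0.791200
step 7 [3.5y] zero: DF = P = 1853/2500 ≈ 0.741200
step 8 [4y] swap r/2=3027/67177: DF=(1 − 3027/67177·(0.958900+0.935600+0.901400+0.867000+0.825100+0.791200+0.741200))/(1+3027/67177) = 6973/10000 ≈ 0.697300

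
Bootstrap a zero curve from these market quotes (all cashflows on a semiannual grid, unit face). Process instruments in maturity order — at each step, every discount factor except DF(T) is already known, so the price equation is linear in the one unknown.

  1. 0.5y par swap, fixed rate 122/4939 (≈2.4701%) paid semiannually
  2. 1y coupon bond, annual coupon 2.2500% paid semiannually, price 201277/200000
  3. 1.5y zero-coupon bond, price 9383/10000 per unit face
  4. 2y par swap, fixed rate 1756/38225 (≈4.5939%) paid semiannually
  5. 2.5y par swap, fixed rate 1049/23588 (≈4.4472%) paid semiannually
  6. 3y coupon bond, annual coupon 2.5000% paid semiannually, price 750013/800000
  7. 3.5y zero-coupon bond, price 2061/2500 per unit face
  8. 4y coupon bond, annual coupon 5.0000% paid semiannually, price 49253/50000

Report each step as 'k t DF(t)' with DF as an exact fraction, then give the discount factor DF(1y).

1 1/2 4939/5000
2 1 4921/5000
3 3/2 9383/10000
4 2 4561/5000
5 5/2 8951/10000
6 3 8677/10000
7 7/2 2061/2500
8 4 8047/10000
DF(1y) = 4921/5000 ≈ 0.984200

step 1 [0.5y] swap r/2=61/4939: DF=(1 − 61/4939·(0))/(1+61/4939) = 4939/5000 ≈ 0.987800
step 2 [1y] bond c/2=9/800: DF=(201277/200000 − 9/800·(0.987800))/(1+9/800) = 4921/5000 ≈ 0.984200
step 3 [1.5y] zero: DF = P = 9383/10000 ≈ 0.938300
step 4 [2y] swap r/2=878/38225: DF=(1 − 878/38225·(0.987800+0.984200+0.938300))/(1+878/38225) = 4561/5000 ≈ 0.912200
step 5 [2.5y] swap r/2=1049/47176: DF=(1 − 1049/47176·(0.987800+0.984200+0.938300+0.912200))/(1+1049/47176) = 8951/10000 ≈ 0.895100
step 6 [3y] bond c/2=1/80: DF=(750013/800000 − 1/80·(0.987800+0.984200+0.938300+0.912200+0.895100))/(1+1/80) = 8677/10000 ≈ 0.867700
step 7 [3.5y] zero: DF = P = 2061/2500 ≈ 0.824400
step 8 [4y] bond c/2=1/40: DF=(49253/50000 − 1/40·(0.987800+0.984200+0.938300+0.912200+0.895100+0.867700+0.824400))/(1+1/40) = 8047/10000 ≈ 0.804700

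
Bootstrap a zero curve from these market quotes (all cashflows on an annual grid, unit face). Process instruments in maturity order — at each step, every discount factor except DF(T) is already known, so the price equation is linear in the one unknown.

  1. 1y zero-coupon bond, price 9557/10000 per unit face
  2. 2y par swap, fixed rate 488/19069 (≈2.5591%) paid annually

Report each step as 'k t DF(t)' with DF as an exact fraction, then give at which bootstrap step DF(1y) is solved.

step 1 [1y] zero: DF = P = 9557/10000 ≈ 0.955700
step 2 [2y] swap r/1=488/19069: DF=(1 − 488/19069·(0.955700))/(1+488/19069) = 1189/1250 ≈ 0.951200

1 1 9557/10000
2 2 1189/1250
DF(1y) is solved at step 1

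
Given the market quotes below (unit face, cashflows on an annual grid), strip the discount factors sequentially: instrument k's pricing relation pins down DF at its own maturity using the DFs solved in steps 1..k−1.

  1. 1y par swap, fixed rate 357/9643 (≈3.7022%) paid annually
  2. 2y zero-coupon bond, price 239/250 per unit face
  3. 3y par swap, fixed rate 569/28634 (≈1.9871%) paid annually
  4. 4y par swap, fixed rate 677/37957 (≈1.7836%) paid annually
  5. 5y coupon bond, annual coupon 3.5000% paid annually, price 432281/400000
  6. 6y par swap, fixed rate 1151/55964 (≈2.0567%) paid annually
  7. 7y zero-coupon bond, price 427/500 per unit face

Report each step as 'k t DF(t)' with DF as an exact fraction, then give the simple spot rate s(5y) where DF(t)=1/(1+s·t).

1 1 9643/10000
2 2 239/250
3 3 9431/10000
4 4 9323/10000
5 5 4579/5000
6 6 8849/10000
7 7 427/500
s(5y) = (1/(4579/5000) − 1)/(5) = 421/22895 ≈ 1.8388%

step 1 [1y] swap r/1=357/9643: DF=(1 − 357/9643·(0))/(1+357/9643) = 9643/10000 ≈ 0.964300
step 2 [2y] zero: DF = P = 239/250 ≈ 0.956000
step 3 [3y] swap r/1=569/28634: DF=(1 − 569/28634·(0.964300+0.956000))/(1+569/28634) = 9431/10000 ≈ 0.943100
step 4 [4y] swap r/1=677/37957: DF=(1 − 677/37957·(0.964300+0.956000+0.943100))/(1+677/37957) = 9323/10000 ≈ 0.932300
step 5 [5y] bond c/1=7/200: DF=(432281/400000 − 7/200·(0.964300+0.956000+0.943100+0.932300))/(1+7/200) = 4579/5000 ≈ 0.915800
step 6 [6y] swap r/1=1151/55964: DF=(1 − 1151/55964·(0.964300+0.956000+0.943100+0.932300+0.915800))/(1+1151/55964) = 8849/10000 ≈ 0.884900
step 7 [7y] zero: DF = P = 427/500 ≈ 0.854000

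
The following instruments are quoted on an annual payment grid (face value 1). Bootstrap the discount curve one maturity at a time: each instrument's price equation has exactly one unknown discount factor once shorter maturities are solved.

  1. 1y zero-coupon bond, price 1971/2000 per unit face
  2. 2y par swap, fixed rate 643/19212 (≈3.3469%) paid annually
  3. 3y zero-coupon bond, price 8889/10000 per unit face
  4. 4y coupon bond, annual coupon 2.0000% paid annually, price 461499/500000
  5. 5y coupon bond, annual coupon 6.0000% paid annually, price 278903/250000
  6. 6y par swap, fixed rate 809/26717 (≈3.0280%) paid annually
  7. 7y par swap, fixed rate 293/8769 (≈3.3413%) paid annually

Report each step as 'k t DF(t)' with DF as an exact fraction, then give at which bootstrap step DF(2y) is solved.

1 1 1971/2000
2 2 9357/10000
3 3 8889/10000
4 4 4249/5000
5 5 8453/10000
6 6 4191/5000
7 7 7949/10000
DF(2y) is solved at step 2

step 1 [1y] zero: DF = P = 1971/2000 ≈ 0.985500
step 2 [2y] swap r/1=643/19212: DF=(1 − 643/19212·(0.985500))/(1+643/19212) = 9357/10000 ≈ 0.935700
step 3 [3y] zero: DF = P = 8889/10000 ≈ 0.888900
step 4 [4y] bond c/1=1/50: DF=(461499/500000 − 1/50·(0.985500+0.935700+0.888900))/(1+1/50) = 4249/5000 ≈ 0.849800
step 5 [5y] bond c/1=3/50: DF=(278903/250000 − 3/50·(0.985500+0.935700+0.888900+0.849800))/(1+3/50) = 8453/10000 ≈ 0.845300
step 6 [6y] swap r/1=809/26717: DF=(1 − 809/26717·(0.985500+0.935700+0.888900+0.849800+0.845300))/(1+809/26717) = 4191/5000 ≈ 0.838200
step 7 [7y] swap r/1=293/8769: DF=(1 − 293/8769·(0.985500+0.935700+0.888900+0.849800+0.845300+0.838200))/(1+293/8769) = 7949/10000 ≈ 0.794900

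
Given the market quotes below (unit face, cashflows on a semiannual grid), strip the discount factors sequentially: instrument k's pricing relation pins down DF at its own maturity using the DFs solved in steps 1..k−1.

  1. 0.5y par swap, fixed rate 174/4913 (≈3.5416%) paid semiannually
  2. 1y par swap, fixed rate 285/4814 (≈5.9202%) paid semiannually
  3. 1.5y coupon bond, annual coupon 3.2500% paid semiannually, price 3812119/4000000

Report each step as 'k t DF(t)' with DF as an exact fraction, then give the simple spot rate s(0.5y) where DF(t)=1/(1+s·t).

step 1 [0.5y] swap r/2=87/4913: DF=(1 − 87/4913·(0))/(1+87/4913) = 4913/5000 ≈ 0.982600
step 2 [1y] swap r/2=285/9628: DF=(1 − 285/9628·(0.982600))/(1+285/9628) = 943/1000 ≈ 0.943000
step 3 [1.5y] bond c/2=13/800: DF=(3812119/4000000 − 13/800·(0.982600+0.943000))/(1+13/800) = 907/1000 ≈ 0.907000

1 1/2 4913/5000
2 1 943/1000
3 3/2 907/1000
s(0.5y) = (1/(4913/5000) − 1)/(1/2) = 174/4913 ≈ 3.5416%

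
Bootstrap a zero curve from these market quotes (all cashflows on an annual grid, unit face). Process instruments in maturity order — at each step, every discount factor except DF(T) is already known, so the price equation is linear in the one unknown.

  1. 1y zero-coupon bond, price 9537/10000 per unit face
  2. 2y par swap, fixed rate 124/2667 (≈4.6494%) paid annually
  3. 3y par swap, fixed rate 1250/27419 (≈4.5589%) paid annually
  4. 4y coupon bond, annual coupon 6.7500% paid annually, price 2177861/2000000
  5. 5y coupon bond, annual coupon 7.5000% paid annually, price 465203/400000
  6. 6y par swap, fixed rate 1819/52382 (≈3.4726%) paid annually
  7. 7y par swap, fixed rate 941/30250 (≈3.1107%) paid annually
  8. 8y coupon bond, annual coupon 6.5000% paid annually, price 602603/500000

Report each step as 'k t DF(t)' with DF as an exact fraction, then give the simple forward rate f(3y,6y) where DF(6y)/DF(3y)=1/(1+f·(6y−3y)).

1 1 9537/10000
2 2 2283/2500
3 3 7/8
4 4 8467/10000
5 5 1663/2000
6 6 8181/10000
7 7 4059/5000
8 8 953/1250
f(3y,6y) = ((7/8)/(8181/10000) − 1)/(3) = 569/24543 ≈ 2.3184%

step 1 [1y] zero: DF = P = 9537/10000 ≈ 0.953700
step 2 [2y] swap r/1=124/2667: DF=(1 − 124/2667·(0.953700))/(1+124/2667) = 2283/2500 ≈ 0.913200
step 3 [3y] swap r/1=1250/27419: DF=(1 − 1250/27419·(0.953700+0.913200))/(1+1250/27419) = 7/8 ≈ 0.875000
step 4 [4y] bond c/1=27/400: DF=(2177861/2000000 − 27/400·(0.953700+0.913200+0.875000))/(1+27/400) = 8467/10000 ≈ 0.846700
step 5 [5y] bond c/1=3/40: DF=(465203/400000 − 3/40·(0.953700+0.913200+0.875000+0.846700))/(1+3/40) = 1663/2000 ≈ 0.831500
step 6 [6y] swap r/1=1819/52382: DF=(1 − 1819/52382·(0.953700+0.913200+0.875000+0.846700+0.831500))/(1+1819/52382) = 8181/10000 ≈ 0.818100
step 7 [7y] swap r/1=941/30250: DF=(1 − 941/30250·(0.953700+0.913200+0.875000+0.846700+0.831500+0.818100))/(1+941/30250) = 4059/5000 ≈ 0.811800
step 8 [8y] bond c/1=13/200: DF=(602603/500000 − 13/200·(0.953700+0.913200+0.875000+0.846700+0.831500+0.818100+0.811800))/(1+13/200) = 953/1250 ≈ 0.762400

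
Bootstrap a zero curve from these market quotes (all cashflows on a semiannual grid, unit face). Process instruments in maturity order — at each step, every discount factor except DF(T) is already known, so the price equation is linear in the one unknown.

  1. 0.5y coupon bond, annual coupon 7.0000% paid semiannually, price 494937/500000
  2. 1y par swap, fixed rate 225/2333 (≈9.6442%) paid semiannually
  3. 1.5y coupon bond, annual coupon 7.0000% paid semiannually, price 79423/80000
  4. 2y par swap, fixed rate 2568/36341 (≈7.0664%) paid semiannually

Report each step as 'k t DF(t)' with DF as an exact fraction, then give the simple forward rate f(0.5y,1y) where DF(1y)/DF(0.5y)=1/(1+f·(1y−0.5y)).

step 1 [0.5y] bond c/2=7/200: DF=(494937/500000 − 7/200·(0))/(1+7/200) = 2391/2500 ≈ 0.956400
step 2 [1y] swap r/2=225/4666: DF=(1 − 225/4666·(0.956400))/(1+225/4666) = 91/100 ≈ 0.910000
step 3 [1.5y] bond c/2=7/200: DF=(79423/80000 − 7/200·(0.956400+0.910000))/(1+7/200) = 8961/10000 ≈ 0.896100
step 4 [2y] swap r/2=1284/36341: DF=(1 − 1284/36341·(0.956400+0.910000+0.896100))/(1+1284/36341) = 2179/2500 ≈ 0.871600

1 1/2 2391/2500
2 1 91/100
3 3/2 8961/10000
4 2 2179/2500
f(0.5y,1y) = ((2391/2500)/(91/100) − 1)/(1/2) = 232/2275 ≈ 10.1978%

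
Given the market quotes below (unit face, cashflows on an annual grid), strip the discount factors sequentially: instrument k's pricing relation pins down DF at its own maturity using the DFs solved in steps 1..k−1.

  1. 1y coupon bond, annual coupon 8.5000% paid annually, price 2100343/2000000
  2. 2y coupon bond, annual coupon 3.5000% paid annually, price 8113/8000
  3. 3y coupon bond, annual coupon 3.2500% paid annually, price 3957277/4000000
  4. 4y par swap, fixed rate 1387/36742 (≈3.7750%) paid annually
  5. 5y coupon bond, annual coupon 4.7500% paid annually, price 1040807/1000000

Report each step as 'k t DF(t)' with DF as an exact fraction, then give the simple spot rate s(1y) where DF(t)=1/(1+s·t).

1 1 9679/10000
2 2 9471/10000
3 3 8979/10000
4 4 8613/10000
5 5 827/1000
s(1y) = (1/(9679/10000) − 1)/(1) = 321/9679 ≈ 3.3165%

step 1 [1y] bond c/1=17/200: DF=(2100343/2000000 − 17/200·(0))/(1+17/200) = 9679/10000 ≈ 0.967900
step 2 [2y] bond c/1=7/200: DF=(8113/8000 − 7/200·(0.967900))/(1+7/200) = 9471/10000 ≈ 0.947100
step 3 [3y] bond c/1=13/400: DF=(3957277/4000000 − 13/400·(0.967900+0.947100))/(1+13/400) = 8979/10000 ≈ 0.897900
step 4 [4y] swap r/1=1387/36742: DF=(1 − 1387/36742·(0.967900+0.947100+0.897900))/(1+1387/36742) = 8613/10000 ≈ 0.861300
step 5 [5y] bond c/1=19/400: DF=(1040807/1000000 − 19/400·(0.967900+0.947100+0.897900+0.861300))/(1+19/400) = 827/1000 ≈ 0.827000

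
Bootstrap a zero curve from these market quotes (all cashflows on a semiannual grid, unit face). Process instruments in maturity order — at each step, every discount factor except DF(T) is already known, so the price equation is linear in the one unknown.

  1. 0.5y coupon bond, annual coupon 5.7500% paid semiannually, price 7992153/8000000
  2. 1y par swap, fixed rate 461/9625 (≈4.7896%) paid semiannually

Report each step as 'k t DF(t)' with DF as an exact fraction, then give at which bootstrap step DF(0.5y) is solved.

step 1 [0.5y] bond c/2=23/800: DF=(7992153/8000000 − 23/800·(0))/(1+23/800) = 9711/10000 ≈ 0.971100
step 2 [1y] swap r/2=461/19250: DF=(1 − 461/19250·(0.971100))/(1+461/19250) = 9539/10000 ≈ 0.953900

1 1/2 9711/10000
2 1 9539/10000
DF(0.5y) is solved at step 1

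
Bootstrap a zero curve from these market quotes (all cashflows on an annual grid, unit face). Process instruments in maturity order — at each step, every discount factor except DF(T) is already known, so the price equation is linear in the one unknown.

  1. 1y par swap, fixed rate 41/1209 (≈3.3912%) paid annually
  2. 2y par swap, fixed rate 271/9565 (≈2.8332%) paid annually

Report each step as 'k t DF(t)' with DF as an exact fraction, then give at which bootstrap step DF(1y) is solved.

step 1 [1y] swap r/1=41/1209: DF=(1 − 41/1209·(0))/(1+41/1209) = 1209/1250 ≈ 0.967200
step 2 [2y] swap r/1=271/9565: DF=(1 − 271/9565·(0.967200))/(1+271/9565) = 4729/5000 ≈ 0.945800

1 1 1209/1250
2 2 4729/5000
DF(1y) is solved at step 1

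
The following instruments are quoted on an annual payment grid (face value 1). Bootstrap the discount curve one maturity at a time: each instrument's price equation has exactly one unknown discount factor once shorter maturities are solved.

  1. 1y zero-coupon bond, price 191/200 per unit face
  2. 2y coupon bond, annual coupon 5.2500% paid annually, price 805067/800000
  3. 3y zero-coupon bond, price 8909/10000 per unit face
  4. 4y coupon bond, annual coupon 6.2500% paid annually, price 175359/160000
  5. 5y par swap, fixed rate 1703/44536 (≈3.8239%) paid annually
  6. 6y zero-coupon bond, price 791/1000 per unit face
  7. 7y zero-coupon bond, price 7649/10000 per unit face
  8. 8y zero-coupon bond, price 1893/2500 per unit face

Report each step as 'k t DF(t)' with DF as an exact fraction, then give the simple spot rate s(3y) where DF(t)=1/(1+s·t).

1 1 191/200
2 2 1817/2000
3 3 8909/10000
4 4 1739/2000
5 5 8297/10000
6 6 791/1000
7 7 7649/10000
8 8 1893/2500
s(3y) = (1/(8909/10000) − 1)/(3) = 1091/26727 ≈ 4.0820%

step 1 [1y] zero: DF = P = 191/200 ≈ 0.955000
step 2 [2y] bond c/1=21/400: DF=(805067/800000 − 21/400·(0.955000))/(1+21/400) = 1817/2000 ≈ 0.908500
step 3 [3y] zero: DF = P = 8909/10000 ≈ 0.890900
step 4 [4y] bond c/1=1/16: DF=(175359/160000 − 1/16·(0.955000+0.908500+0.890900))/(1+1/16) = 1739/2000 ≈ 0.869500
step 5 [5y] swap r/1=1703/44536: DF=(1 − 1703/44536·(0.955000+0.908500+0.890900+0.869500))/(1+1703/44536) = 8297/10000 ≈ 0.829700
step 6 [6y] zero: DF = P = 791/1000 ≈ 0.791000
step 7 [7y] zero: DF = P = 7649/10000 ≈ 0.764900
step 8 [8y] zero: DF = P = 1893/2500 ≈ 0.757200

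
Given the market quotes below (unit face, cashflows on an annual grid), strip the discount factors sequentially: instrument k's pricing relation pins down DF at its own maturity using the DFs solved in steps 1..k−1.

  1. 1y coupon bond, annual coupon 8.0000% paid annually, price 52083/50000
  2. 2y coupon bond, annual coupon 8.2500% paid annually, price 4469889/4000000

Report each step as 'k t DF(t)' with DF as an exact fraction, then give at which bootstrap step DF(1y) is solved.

step 1 [1y] bond c/1=2/25: DF=(52083/50000 − 2/25·(0))/(1+2/25) = 1929/2000 ≈ 0.964500
step 2 [2y] bond c/1=33/400: DF=(4469889/4000000 − 33/400·(0.964500))/(1+33/400) = 2397/2500 ≈ 0.958800

1 1 1929/2000
2 2 2397/2500
DF(1y) is solved at step 1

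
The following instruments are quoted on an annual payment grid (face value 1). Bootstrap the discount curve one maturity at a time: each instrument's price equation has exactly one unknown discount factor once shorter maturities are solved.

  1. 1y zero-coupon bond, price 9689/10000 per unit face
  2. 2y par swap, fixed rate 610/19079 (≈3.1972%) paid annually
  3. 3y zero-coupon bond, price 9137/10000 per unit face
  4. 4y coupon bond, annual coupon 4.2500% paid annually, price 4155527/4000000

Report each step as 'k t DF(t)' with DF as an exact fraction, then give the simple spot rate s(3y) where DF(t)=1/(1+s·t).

step 1 [1y] zero: DF = P = 9689/10000 ≈ 0.968900
step 2 [2y] swap r/1=610/19079: DF=(1 − 610/19079·(0.968900))/(1+610/19079) = 939/1000 ≈ 0.939000
step 3 [3y] zero: DF = P = 9137/10000 ≈ 0.913700
step 4 [4y] bond c/1=17/400: DF=(4155527/4000000 − 17/400·(0.968900+0.939000+0.913700))/(1+17/400) = 1763/2000 ≈ 0.881500

1 1 9689/10000
2 2 939/1000
3 3 9137/10000
4 4 1763/2000
s(3y) = (1/(9137/10000) − 1)/(3) = 863/27411 ≈ 3.1484%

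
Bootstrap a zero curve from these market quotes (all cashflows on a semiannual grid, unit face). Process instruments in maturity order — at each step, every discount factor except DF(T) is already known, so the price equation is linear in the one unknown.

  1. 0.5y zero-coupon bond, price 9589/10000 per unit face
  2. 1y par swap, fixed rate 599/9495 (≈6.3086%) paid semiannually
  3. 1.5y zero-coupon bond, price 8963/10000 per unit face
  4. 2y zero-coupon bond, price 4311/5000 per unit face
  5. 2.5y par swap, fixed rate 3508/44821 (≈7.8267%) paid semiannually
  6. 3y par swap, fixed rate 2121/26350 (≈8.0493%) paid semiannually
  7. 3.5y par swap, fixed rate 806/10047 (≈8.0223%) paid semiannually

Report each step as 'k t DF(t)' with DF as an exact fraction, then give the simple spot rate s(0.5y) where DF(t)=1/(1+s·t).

step 1 [0.5y] zero: DF = P = 9589/10000 ≈ 0.958900
step 2 [1y] swap r/2=599/18990: DF=(1 − 599/18990·(0.958900))/(1+599/18990) = 9401/10000 ≈ 0.940100
step 3 [1.5y] zero: DF = P = 8963/10000 ≈ 0.896300
step 4 [2y] zero: DF = P = 4311/5000 ≈ 0.862200
step 5 [2.5y] swap r/2=1754/44821: DF=(1 − 1754/44821·(0.958900+0.940100+0.896300+0.862200))/(1+1754/44821) = 4123/5000 ≈ 0.824600
step 6 [3y] swap r/2=2121/52700: DF=(1 − 2121/52700·(0.958900+0.940100+0.896300+0.862200+0.824600))/(1+2121/52700) = 7879/10000 ≈ 0.787900
step 7 [3.5y] swap r/2=403/10047: DF=(1 − 403/10047·(0.958900+0.940100+0.896300+0.862200+0.824600+0.787900))/(1+403/10047) = 3791/5000 ≈ 0.758200

1 1/2 9589/10000
2 1 9401/10000
3 3/2 8963/10000
4 2 4311/5000
5 5/2 4123/5000
6 3 7879/10000
7 7/2 3791/5000
s(0.5y) = (1/(9589/10000) − 1)/(1/2) = 822/9589 ≈ 8.5723%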